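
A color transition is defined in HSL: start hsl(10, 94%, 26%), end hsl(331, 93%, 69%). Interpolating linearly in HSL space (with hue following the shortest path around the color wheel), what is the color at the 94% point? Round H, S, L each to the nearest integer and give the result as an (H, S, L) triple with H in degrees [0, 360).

(333, 93, 66)

Hue: 331 − 10 = 321°, but |321| > 180 so the shorter arc goes the other way: Δh = 321 − 360 = -39°.
H = 10 + 0.94 × (-39) = -26.66 → -27 → -27 mod 360 = 333°
S = 94 + 0.94 × (93 − 94) = 93.06 → 93%
L = 26 + 0.94 × (69 − 26) = 66.42 → 66%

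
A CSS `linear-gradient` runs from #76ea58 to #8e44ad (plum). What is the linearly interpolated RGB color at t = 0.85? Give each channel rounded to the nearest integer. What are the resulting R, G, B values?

(138, 93, 160)

#76ea58 → (118, 234, 88); #8e44ad → (142, 68, 173).
R = 118 + 0.85 × (142 − 118) = 118 + 0.85 × 24 = 138.4 → 138
G = 234 + 0.85 × (68 − 234) = 234 + 0.85 × -166 = 92.9 → 93
B = 88 + 0.85 × (173 − 88) = 88 + 0.85 × 85 = 160.25 → 160
So the blended color is (138, 93, 160), about #8a5da0.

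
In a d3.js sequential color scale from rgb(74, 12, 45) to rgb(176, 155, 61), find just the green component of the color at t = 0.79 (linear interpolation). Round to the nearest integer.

125

G = 12 + 0.79 × (155 − 12) = 124.97 → 125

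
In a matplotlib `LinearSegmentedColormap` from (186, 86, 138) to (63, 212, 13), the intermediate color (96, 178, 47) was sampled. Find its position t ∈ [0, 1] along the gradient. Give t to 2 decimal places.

Invert the lerp on the G channel (largest span, 126): t = (178 − 86) / (212 − 86) = 92/126 = 0.73016.
Check on R: (96 − 186)/(63 − 186) = 0.7317 ✓

0.73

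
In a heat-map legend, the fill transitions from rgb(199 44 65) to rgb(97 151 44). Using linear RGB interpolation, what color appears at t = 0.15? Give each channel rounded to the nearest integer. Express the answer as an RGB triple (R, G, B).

R = 199 + 0.15 × (97 − 199) = 199 + 0.15 × -102 = 183.7 → 184
G = 44 + 0.15 × (151 − 44) = 44 + 0.15 × 107 = 60.05 → 60
B = 65 + 0.15 × (44 − 65) = 65 + 0.15 × -21 = 61.85 → 62

(184, 60, 62)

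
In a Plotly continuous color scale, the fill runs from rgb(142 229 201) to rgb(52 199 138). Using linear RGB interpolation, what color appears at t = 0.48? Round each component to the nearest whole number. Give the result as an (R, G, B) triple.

R = 142 + 0.48 × (52 − 142) = 142 + 0.48 × -90 = 98.8 → 99
G = 229 + 0.48 × (199 − 229) = 229 + 0.48 × -30 = 214.6 → 215
B = 201 + 0.48 × (138 − 201) = 201 + 0.48 × -63 = 170.76 → 171

(99, 215, 171)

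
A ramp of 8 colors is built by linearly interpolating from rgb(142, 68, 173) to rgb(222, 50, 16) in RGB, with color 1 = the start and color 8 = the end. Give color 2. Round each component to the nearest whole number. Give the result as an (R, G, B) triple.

(153, 65, 151)

With 8 swatches and endpoints inclusive, swatch 2 sits at t = (2 − 1)/(8 − 1) = 1/7 ≈ 0.1429.
R = 142 + 0.1429 × (222 − 142) = 153.432 → 153
G = 68 + 0.1429 × (50 − 68) = 65.428 → 65
B = 173 + 0.1429 × (16 − 173) = 150.565 → 151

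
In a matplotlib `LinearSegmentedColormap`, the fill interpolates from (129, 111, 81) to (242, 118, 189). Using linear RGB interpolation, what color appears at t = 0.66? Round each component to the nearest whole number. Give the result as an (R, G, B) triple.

R = 129 + 0.66 × (242 − 129) = 129 + 0.66 × 113 = 203.58 → 204
G = 111 + 0.66 × (118 − 111) = 111 + 0.66 × 7 = 115.62 → 116
B = 81 + 0.66 × (189 − 81) = 81 + 0.66 × 108 = 152.28 → 152

(204, 116, 152)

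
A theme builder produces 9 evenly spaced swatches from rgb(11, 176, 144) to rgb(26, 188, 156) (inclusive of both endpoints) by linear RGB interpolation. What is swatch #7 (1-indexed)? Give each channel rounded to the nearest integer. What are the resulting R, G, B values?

(22, 185, 153)

With 9 swatches and endpoints inclusive, swatch 7 sits at t = (7 − 1)/(9 − 1) = 6/8 ≈ 0.75.
R = 11 + 0.75 × (26 − 11) = 22.25 → 22
G = 176 + 0.75 × (188 − 176) = 185 → 185
B = 144 + 0.75 × (156 − 144) = 153 → 153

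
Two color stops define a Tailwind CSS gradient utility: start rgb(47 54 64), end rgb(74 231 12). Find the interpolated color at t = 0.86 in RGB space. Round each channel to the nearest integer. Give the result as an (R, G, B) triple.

R = 47 + 0.86 × (74 − 47) = 47 + 0.86 × 27 = 70.22 → 70
G = 54 + 0.86 × (231 − 54) = 54 + 0.86 × 177 = 206.22 → 206
B = 64 + 0.86 × (12 − 64) = 64 + 0.86 × -52 = 19.28 → 19

(70, 206, 19)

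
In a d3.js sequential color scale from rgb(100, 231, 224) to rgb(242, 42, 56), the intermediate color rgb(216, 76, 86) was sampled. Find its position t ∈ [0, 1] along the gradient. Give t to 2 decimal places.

Invert the lerp on the G channel (largest span, 189): t = (76 − 231) / (42 − 231) = -155/-189 = 0.82011.
Check on R: (216 − 100)/(242 − 100) = 0.8169 ✓

0.82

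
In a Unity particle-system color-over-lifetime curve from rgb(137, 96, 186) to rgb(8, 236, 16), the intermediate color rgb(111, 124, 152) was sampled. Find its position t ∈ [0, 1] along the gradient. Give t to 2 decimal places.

Invert the lerp on the B channel (largest span, 170): t = (152 − 186) / (16 − 186) = -34/-170 = 0.2.
Check on R: (111 − 137)/(8 − 137) = 0.2016 ✓

0.20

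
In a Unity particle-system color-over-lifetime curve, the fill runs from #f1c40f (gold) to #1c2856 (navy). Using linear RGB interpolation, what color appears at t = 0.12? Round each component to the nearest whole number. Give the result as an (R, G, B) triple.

(215, 177, 24)

#f1c40f → (241, 196, 15); #1c2856 → (28, 40, 86).
R = 241 + 0.12 × (28 − 241) = 241 + 0.12 × -213 = 215.44 → 215
G = 196 + 0.12 × (40 − 196) = 196 + 0.12 × -156 = 177.28 → 177
B = 15 + 0.12 × (86 − 15) = 15 + 0.12 × 71 = 23.52 → 24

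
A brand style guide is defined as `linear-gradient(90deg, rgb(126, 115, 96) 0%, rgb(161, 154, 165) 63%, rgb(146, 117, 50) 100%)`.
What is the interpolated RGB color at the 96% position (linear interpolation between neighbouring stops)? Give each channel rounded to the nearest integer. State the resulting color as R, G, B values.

(148, 121, 62)

96% lies between the 63% and 100% stops, so the local fraction is t = (96 − 63)/(100 − 63) = 33/37 ≈ 0.8919.
R = 161 + 0.8919 × (146 − 161) = 147.621 → 148
G = 154 + 0.8919 × (117 − 154) = 121 → 121
B = 165 + 0.8919 × (50 − 165) = 62.431 → 62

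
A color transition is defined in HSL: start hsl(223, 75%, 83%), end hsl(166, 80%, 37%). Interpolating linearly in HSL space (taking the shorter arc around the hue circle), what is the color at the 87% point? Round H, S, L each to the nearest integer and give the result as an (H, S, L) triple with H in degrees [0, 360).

(173, 79, 43)

Hue arc: Δh = 166 − 223 = -57° (|Δh| ≤ 180, already the shorter path).
H = 223 + 0.87 × (-57) = 173.41 → 173°
S = 75 + 0.87 × (80 − 75) = 79.35 → 79%
L = 83 + 0.87 × (37 − 83) = 42.98 → 43%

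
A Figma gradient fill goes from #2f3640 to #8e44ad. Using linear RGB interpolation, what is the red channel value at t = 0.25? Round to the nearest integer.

71

R₁ = 47 (from #2f3640), R₂ = 142 (from #8e44ad).
R = 47 + 0.25 × (142 − 47) = 70.75 → 71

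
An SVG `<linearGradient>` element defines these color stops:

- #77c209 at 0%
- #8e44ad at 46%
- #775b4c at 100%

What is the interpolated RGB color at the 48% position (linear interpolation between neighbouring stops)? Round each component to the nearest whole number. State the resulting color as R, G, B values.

(141, 69, 169)

48% lies between the 46% and 100% stops, so the local fraction is t = (48 − 46)/(100 − 46) = 2/54 ≈ 0.037.
#8e44ad → (142, 68, 173); #775b4c → (119, 91, 76).
R = 142 + 0.037 × (119 − 142) = 141.149 → 141
G = 68 + 0.037 × (91 − 68) = 68.851 → 69
B = 173 + 0.037 × (76 − 173) = 169.411 → 169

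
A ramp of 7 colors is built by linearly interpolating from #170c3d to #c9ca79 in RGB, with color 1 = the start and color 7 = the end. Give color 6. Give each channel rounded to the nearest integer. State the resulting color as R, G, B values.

With 7 swatches and endpoints inclusive, swatch 6 sits at t = (6 − 1)/(7 − 1) = 5/6 ≈ 0.8333.
#170c3d → (23, 12, 61); #c9ca79 → (201, 202, 121).
R = 23 + 0.8333 × (201 − 23) = 171.327 → 171
G = 12 + 0.8333 × (202 − 12) = 170.327 → 170
B = 61 + 0.8333 × (121 − 61) = 110.998 → 111

(171, 170, 111)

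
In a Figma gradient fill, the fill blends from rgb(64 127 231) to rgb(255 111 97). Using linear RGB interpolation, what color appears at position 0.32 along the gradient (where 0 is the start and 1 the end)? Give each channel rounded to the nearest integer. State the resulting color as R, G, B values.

R = 64 + 0.32 × (255 − 64) = 64 + 0.32 × 191 = 125.12 → 125
G = 127 + 0.32 × (111 − 127) = 127 + 0.32 × -16 = 121.88 → 122
B = 231 + 0.32 × (97 − 231) = 231 + 0.32 × -134 = 188.12 → 188
So the blended color is (125, 122, 188), about #7d7abc.

(125, 122, 188)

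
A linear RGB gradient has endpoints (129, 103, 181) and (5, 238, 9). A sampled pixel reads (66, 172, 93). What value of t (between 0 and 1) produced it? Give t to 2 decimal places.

Invert the lerp on the B channel (largest span, 172): t = (93 − 181) / (9 − 181) = -88/-172 = 0.51163.
Check on R: (66 − 129)/(5 − 129) = 0.5081 ✓

0.51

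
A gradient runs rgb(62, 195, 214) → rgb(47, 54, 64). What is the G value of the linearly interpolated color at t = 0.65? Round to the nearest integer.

103

G = 195 + 0.65 × (54 − 195) = 103.35 → 103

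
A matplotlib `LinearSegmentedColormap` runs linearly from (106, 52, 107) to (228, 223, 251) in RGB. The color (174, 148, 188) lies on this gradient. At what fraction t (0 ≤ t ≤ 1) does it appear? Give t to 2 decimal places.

Invert the lerp on the G channel (largest span, 171): t = (148 − 52) / (223 − 52) = 96/171 = 0.5614.
Check on R: (174 − 106)/(228 − 106) = 0.5574 ✓

0.56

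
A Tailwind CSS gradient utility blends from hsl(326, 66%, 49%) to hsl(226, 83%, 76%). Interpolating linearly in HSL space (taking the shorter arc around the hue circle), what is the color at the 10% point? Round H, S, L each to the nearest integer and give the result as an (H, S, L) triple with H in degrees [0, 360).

Hue arc: Δh = 226 − 326 = -100° (|Δh| ≤ 180, already the shorter path).
H = 326 + 0.1 × (-100) = 316 → 316°
S = 66 + 0.1 × (83 − 66) = 67.7 → 68%
L = 49 + 0.1 × (76 − 49) = 51.7 → 52%

(316, 68, 52)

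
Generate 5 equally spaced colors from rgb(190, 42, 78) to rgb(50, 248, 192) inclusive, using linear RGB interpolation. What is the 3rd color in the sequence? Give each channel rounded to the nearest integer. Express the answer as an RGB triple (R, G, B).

With 5 swatches and endpoints inclusive, swatch 3 sits at t = (3 − 1)/(5 − 1) = 2/4 ≈ 0.5.
R = 190 + 0.5 × (50 − 190) = 120 → 120
G = 42 + 0.5 × (248 − 42) = 145 → 145
B = 78 + 0.5 × (192 − 78) = 135 → 135

(120, 145, 135)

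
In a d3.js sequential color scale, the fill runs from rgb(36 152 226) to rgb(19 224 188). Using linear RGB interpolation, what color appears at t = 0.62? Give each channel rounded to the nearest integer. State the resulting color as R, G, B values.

(25, 197, 202)

R = 36 + 0.62 × (19 − 36) = 36 + 0.62 × -17 = 25.46 → 25
G = 152 + 0.62 × (224 − 152) = 152 + 0.62 × 72 = 196.64 → 197
B = 226 + 0.62 × (188 − 226) = 226 + 0.62 × -38 = 202.44 → 202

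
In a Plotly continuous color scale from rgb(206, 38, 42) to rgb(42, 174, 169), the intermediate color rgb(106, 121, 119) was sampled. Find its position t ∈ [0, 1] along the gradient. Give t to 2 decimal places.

Invert the lerp on the R channel (largest span, 164): t = (106 − 206) / (42 − 206) = -100/-164 = 0.60976.
Check on G: (121 − 38)/(174 − 38) = 0.6103 ✓

0.61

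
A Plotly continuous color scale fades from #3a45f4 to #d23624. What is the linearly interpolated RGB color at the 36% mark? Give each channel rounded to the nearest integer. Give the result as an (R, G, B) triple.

#3a45f4 → (58, 69, 244); #d23624 → (210, 54, 36).
36% corresponds to t = 0.36.
R = 58 + 0.36 × (210 − 58) = 58 + 0.36 × 152 = 112.72 → 113
G = 69 + 0.36 × (54 − 69) = 69 + 0.36 × -15 = 63.6 → 64
B = 244 + 0.36 × (36 − 244) = 244 + 0.36 × -208 = 169.12 → 169

(113, 64, 169)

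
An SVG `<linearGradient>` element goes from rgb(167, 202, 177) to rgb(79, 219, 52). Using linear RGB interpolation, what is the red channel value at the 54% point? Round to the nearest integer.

119

R = 167 + 0.54 × (79 − 167) = 119.48 → 119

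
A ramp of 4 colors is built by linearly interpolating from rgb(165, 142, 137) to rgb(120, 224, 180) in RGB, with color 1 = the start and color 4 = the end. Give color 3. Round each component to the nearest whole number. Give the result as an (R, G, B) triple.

With 4 swatches and endpoints inclusive, swatch 3 sits at t = (3 − 1)/(4 − 1) = 2/3 ≈ 0.6667.
R = 165 + 0.6667 × (120 − 165) = 134.999 → 135
G = 142 + 0.6667 × (224 − 142) = 196.669 → 197
B = 137 + 0.6667 × (180 − 137) = 165.668 → 166

(135, 197, 166)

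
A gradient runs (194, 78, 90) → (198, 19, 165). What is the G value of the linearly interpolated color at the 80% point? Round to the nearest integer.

31

G = 78 + 0.8 × (19 − 78) = 30.8 → 31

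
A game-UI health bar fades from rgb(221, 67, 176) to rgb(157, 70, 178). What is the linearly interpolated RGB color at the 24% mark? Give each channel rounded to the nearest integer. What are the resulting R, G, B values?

24% corresponds to t = 0.24.
R = 221 + 0.24 × (157 − 221) = 221 + 0.24 × -64 = 205.64 → 206
G = 67 + 0.24 × (70 − 67) = 67 + 0.24 × 3 = 67.72 → 68
B = 176 + 0.24 × (178 − 176) = 176 + 0.24 × 2 = 176.48 → 176

(206, 68, 176)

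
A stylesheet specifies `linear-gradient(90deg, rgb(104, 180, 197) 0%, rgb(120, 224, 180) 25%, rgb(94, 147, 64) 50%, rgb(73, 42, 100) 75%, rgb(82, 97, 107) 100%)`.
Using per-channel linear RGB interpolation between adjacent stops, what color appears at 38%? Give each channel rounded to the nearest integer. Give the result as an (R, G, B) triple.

38% lies between the 25% and 50% stops, so the local fraction is t = (38 − 25)/(50 − 25) = 13/25 ≈ 0.52.
R = 120 + 0.52 × (94 − 120) = 106.48 → 106
G = 224 + 0.52 × (147 − 224) = 183.96 → 184
B = 180 + 0.52 × (64 − 180) = 119.68 → 120

(106, 184, 120)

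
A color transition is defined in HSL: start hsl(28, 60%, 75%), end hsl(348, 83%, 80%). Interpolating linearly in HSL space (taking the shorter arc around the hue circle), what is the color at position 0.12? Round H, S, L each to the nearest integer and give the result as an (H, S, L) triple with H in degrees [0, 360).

Hue: 348 − 28 = 320°, but |320| > 180 so the shorter arc goes the other way: Δh = 320 − 360 = -40°.
H = 28 + 0.12 × (-40) = 23.2 → 23°
S = 60 + 0.12 × (83 − 60) = 62.76 → 63%
L = 75 + 0.12 × (80 − 75) = 75.6 → 76%

(23, 63, 76)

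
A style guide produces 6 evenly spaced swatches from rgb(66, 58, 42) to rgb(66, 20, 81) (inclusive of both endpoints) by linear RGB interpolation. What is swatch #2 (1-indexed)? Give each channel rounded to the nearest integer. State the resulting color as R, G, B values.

With 6 swatches and endpoints inclusive, swatch 2 sits at t = (2 − 1)/(6 − 1) = 1/5 ≈ 0.2.
R = 66 + 0.2 × (66 − 66) = 66 → 66
G = 58 + 0.2 × (20 − 58) = 50.4 → 50
B = 42 + 0.2 × (81 − 42) = 49.8 → 50

(66, 50, 50)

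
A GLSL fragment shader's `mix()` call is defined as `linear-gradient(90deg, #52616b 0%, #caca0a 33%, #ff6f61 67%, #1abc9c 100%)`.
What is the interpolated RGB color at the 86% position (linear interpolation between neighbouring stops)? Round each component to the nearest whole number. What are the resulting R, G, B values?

86% lies between the 67% and 100% stops, so the local fraction is t = (86 − 67)/(100 − 67) = 19/33 ≈ 0.5758.
#ff6f61 → (255, 111, 97); #1abc9c → (26, 188, 156).
R = 255 + 0.5758 × (26 − 255) = 123.142 → 123
G = 111 + 0.5758 × (188 − 111) = 155.337 → 155
B = 97 + 0.5758 × (156 − 97) = 130.972 → 131

(123, 155, 131)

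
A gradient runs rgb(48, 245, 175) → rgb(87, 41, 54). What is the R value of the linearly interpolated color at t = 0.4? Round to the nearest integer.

64

R = 48 + 0.4 × (87 − 48) = 63.6 → 64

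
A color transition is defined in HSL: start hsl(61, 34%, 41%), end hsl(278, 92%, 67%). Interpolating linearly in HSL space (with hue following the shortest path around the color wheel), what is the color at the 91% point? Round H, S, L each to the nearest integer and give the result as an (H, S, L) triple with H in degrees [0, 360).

(291, 87, 65)

Hue: 278 − 61 = 217°, but |217| > 180 so the shorter arc goes the other way: Δh = 217 − 360 = -143°.
H = 61 + 0.91 × (-143) = -69.13 → -69 → -69 mod 360 = 291°
S = 34 + 0.91 × (92 − 34) = 86.78 → 87%
L = 41 + 0.91 × (67 − 41) = 64.66 → 65%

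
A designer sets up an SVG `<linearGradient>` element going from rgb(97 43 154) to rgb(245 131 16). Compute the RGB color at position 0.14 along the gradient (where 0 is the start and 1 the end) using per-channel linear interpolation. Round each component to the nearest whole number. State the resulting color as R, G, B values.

R = 97 + 0.14 × (245 − 97) = 97 + 0.14 × 148 = 117.72 → 118
G = 43 + 0.14 × (131 − 43) = 43 + 0.14 × 88 = 55.32 → 55
B = 154 + 0.14 × (16 − 154) = 154 + 0.14 × -138 = 134.68 → 135
So the blended color is (118, 55, 135), about #763787.

(118, 55, 135)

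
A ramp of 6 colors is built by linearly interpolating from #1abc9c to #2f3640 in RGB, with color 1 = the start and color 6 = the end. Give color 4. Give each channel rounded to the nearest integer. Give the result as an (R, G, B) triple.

With 6 swatches and endpoints inclusive, swatch 4 sits at t = (4 − 1)/(6 − 1) = 3/5 ≈ 0.6.
#1abc9c → (26, 188, 156); #2f3640 → (47, 54, 64).
R = 26 + 0.6 × (47 − 26) = 38.6 → 39
G = 188 + 0.6 × (54 − 188) = 107.6 → 108
B = 156 + 0.6 × (64 − 156) = 100.8 → 101

(39, 108, 101)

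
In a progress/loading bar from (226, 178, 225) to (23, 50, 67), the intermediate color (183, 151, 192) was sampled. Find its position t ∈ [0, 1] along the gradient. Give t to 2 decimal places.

Invert the lerp on the R channel (largest span, 203): t = (183 − 226) / (23 − 226) = -43/-203 = 0.21182.
Check on G: (151 − 178)/(50 − 178) = 0.2109 ✓

0.21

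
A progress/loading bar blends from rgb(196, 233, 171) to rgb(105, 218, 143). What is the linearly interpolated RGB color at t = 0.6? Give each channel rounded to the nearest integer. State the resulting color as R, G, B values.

R = 196 + 0.6 × (105 − 196) = 196 + 0.6 × -91 = 141.4 → 141
G = 233 + 0.6 × (218 − 233) = 233 + 0.6 × -15 = 224 → 224
B = 171 + 0.6 × (143 − 171) = 171 + 0.6 × -28 = 154.2 → 154

(141, 224, 154)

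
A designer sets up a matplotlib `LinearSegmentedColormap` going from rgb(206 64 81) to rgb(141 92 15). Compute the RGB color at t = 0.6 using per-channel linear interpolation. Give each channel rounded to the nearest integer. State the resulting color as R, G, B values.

R = 206 + 0.6 × (141 − 206) = 206 + 0.6 × -65 = 167 → 167
G = 64 + 0.6 × (92 − 64) = 64 + 0.6 × 28 = 80.8 → 81
B = 81 + 0.6 × (15 − 81) = 81 + 0.6 × -66 = 41.4 → 41

(167, 81, 41)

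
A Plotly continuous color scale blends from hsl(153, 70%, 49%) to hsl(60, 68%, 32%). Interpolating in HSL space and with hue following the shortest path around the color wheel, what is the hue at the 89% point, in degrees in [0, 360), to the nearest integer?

70

Hue arc: Δh = 60 − 153 = -93° (|Δh| ≤ 180, already the shorter path).
H = 153 + 0.89 × (-93) = 70.23 → 70°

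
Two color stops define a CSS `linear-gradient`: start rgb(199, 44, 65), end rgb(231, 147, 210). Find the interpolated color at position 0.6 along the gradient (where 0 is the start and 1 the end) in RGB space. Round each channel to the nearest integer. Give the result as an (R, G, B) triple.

R = 199 + 0.6 × (231 − 199) = 199 + 0.6 × 32 = 218.2 → 218
G = 44 + 0.6 × (147 − 44) = 44 + 0.6 × 103 = 105.8 → 106
B = 65 + 0.6 × (210 − 65) = 65 + 0.6 × 145 = 152 → 152

(218, 106, 152)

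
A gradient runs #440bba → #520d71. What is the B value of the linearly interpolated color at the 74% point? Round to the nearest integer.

B₁ = 186 (from #440bba), B₂ = 113 (from #520d71).
B = 186 + 0.74 × (113 − 186) = 131.98 → 132

132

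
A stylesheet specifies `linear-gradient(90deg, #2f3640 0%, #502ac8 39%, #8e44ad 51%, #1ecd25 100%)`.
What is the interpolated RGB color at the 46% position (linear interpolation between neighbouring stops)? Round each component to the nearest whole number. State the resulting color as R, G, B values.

(116, 57, 184)

46% lies between the 39% and 51% stops, so the local fraction is t = (46 − 39)/(51 − 39) = 7/12 ≈ 0.5833.
#502ac8 → (80, 42, 200); #8e44ad → (142, 68, 173).
R = 80 + 0.5833 × (142 − 80) = 116.165 → 116
G = 42 + 0.5833 × (68 − 42) = 57.166 → 57
B = 200 + 0.5833 × (173 − 200) = 184.251 → 184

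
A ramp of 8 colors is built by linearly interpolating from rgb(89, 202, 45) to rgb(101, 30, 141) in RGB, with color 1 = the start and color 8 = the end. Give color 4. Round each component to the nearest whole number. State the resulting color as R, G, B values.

With 8 swatches and endpoints inclusive, swatch 4 sits at t = (4 − 1)/(8 − 1) = 3/7 ≈ 0.4286.
R = 89 + 0.4286 × (101 − 89) = 94.143 → 94
G = 202 + 0.4286 × (30 − 202) = 128.281 → 128
B = 45 + 0.4286 × (141 − 45) = 86.146 → 86

(94, 128, 86)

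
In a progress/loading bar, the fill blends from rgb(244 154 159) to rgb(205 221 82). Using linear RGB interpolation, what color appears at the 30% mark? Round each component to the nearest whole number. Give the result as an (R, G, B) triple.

(232, 174, 136)

30% corresponds to t = 0.3.
R = 244 + 0.3 × (205 − 244) = 244 + 0.3 × -39 = 232.3 → 232
G = 154 + 0.3 × (221 − 154) = 154 + 0.3 × 67 = 174.1 → 174
B = 159 + 0.3 × (82 − 159) = 159 + 0.3 × -77 = 135.9 → 136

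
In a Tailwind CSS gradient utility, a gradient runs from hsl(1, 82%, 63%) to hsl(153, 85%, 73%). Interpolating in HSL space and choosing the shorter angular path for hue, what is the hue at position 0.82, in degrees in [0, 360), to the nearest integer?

126

Hue arc: Δh = 153 − 1 = 152° (|Δh| ≤ 180, already the shorter path).
H = 1 + 0.82 × (152) = 125.64 → 126°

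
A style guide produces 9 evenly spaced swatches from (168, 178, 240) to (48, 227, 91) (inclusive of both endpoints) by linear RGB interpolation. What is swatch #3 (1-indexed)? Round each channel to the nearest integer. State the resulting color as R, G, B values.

With 9 swatches and endpoints inclusive, swatch 3 sits at t = (3 − 1)/(9 − 1) = 2/8 ≈ 0.25.
R = 168 + 0.25 × (48 − 168) = 138 → 138
G = 178 + 0.25 × (227 − 178) = 190.25 → 190
B = 240 + 0.25 × (91 − 240) = 202.75 → 203

(138, 190, 203)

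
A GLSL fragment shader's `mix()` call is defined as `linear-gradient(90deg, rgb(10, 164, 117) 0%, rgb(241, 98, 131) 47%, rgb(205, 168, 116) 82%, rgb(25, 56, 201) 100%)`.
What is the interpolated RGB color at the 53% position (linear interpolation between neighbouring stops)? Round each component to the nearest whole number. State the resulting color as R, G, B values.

(235, 110, 128)

53% lies between the 47% and 82% stops, so the local fraction is t = (53 − 47)/(82 − 47) = 6/35 ≈ 0.1714.
R = 241 + 0.1714 × (205 − 241) = 234.83 → 235
G = 98 + 0.1714 × (168 − 98) = 109.998 → 110
B = 131 + 0.1714 × (116 − 131) = 128.429 → 128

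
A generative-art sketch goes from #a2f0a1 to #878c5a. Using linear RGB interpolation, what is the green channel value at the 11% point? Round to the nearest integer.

G₁ = 240 (from #a2f0a1), G₂ = 140 (from #878c5a).
G = 240 + 0.11 × (140 − 240) = 229 → 229

229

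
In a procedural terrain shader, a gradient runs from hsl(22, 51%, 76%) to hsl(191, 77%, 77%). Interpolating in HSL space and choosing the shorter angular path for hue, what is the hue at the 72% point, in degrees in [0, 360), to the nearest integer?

144

Hue arc: Δh = 191 − 22 = 169° (|Δh| ≤ 180, already the shorter path).
H = 22 + 0.72 × (169) = 143.68 → 144°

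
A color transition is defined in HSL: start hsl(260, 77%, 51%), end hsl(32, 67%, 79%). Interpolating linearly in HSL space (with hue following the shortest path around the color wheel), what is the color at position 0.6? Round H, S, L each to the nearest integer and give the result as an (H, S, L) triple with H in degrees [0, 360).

(339, 71, 68)

Hue: 32 − 260 = -228°, but |-228| > 180 so the shorter arc goes the other way: Δh = -228 + 360 = 132°.
H = 260 + 0.6 × (132) = 339.2 → 339°
S = 77 + 0.6 × (67 − 77) = 71 → 71%
L = 51 + 0.6 × (79 − 51) = 67.8 → 68%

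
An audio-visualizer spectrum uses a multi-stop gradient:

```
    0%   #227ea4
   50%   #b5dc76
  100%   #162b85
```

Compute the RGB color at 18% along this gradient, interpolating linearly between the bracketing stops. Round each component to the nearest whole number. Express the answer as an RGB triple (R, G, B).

(87, 160, 147)

18% lies between the 0% and 50% stops, so the local fraction is t = (18 − 0)/(50 − 0) = 18/50 ≈ 0.36.
#227ea4 → (34, 126, 164); #b5dc76 → (181, 220, 118).
R = 34 + 0.36 × (181 − 34) = 86.92 → 87
G = 126 + 0.36 × (220 − 126) = 159.84 → 160
B = 164 + 0.36 × (118 − 164) = 147.44 → 147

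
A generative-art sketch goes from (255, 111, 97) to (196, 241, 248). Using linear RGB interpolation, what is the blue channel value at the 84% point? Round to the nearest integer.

224

B = 97 + 0.84 × (248 − 97) = 223.84 → 224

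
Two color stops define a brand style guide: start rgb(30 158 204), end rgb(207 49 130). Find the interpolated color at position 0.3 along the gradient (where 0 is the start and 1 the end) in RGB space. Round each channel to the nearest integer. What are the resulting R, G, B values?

R = 30 + 0.3 × (207 − 30) = 30 + 0.3 × 177 = 83.1 → 83
G = 158 + 0.3 × (49 − 158) = 158 + 0.3 × -109 = 125.3 → 125
B = 204 + 0.3 × (130 − 204) = 204 + 0.3 × -74 = 181.8 → 182

(83, 125, 182)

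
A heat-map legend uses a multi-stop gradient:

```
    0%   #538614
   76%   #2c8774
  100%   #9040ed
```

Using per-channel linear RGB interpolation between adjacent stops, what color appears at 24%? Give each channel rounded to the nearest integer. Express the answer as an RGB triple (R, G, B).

24% lies between the 0% and 76% stops, so the local fraction is t = (24 − 0)/(76 − 0) = 24/76 ≈ 0.3158.
#538614 → (83, 134, 20); #2c8774 → (44, 135, 116).
R = 83 + 0.3158 × (44 − 83) = 70.684 → 71
G = 134 + 0.3158 × (135 − 134) = 134.316 → 134
B = 20 + 0.3158 × (116 − 20) = 50.317 → 50

(71, 134, 50)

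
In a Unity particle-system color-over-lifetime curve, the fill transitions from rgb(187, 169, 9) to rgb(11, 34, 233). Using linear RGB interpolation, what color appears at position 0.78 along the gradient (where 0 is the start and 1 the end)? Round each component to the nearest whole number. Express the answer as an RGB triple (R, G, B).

R = 187 + 0.78 × (11 − 187) = 187 + 0.78 × -176 = 49.72 → 50
G = 169 + 0.78 × (34 − 169) = 169 + 0.78 × -135 = 63.7 → 64
B = 9 + 0.78 × (233 − 9) = 9 + 0.78 × 224 = 183.72 → 184

(50, 64, 184)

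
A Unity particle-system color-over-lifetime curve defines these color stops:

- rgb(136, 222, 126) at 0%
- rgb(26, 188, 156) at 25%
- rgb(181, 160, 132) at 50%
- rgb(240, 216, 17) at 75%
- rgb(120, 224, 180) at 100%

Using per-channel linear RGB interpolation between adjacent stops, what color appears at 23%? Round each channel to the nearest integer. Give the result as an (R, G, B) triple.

(35, 191, 154)

23% lies between the 0% and 25% stops, so the local fraction is t = (23 − 0)/(25 − 0) = 23/25 ≈ 0.92.
R = 136 + 0.92 × (26 − 136) = 34.8 → 35
G = 222 + 0.92 × (188 − 222) = 190.72 → 191
B = 126 + 0.92 × (156 − 126) = 153.6 → 154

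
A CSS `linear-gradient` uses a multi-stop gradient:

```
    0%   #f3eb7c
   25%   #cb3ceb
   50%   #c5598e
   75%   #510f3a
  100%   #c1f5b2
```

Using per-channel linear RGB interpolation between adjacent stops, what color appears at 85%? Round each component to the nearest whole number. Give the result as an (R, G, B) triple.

85% lies between the 75% and 100% stops, so the local fraction is t = (85 − 75)/(100 − 75) = 10/25 ≈ 0.4.
#510f3a → (81, 15, 58); #c1f5b2 → (193, 245, 178).
R = 81 + 0.4 × (193 − 81) = 125.8 → 126
G = 15 + 0.4 × (245 − 15) = 107 → 107
B = 58 + 0.4 × (178 − 58) = 106 → 106

(126, 107, 106)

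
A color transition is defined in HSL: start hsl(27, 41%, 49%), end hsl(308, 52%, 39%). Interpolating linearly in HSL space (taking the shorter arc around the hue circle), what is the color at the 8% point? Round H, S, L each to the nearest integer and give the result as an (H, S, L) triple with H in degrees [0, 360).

Hue: 308 − 27 = 281°, but |281| > 180 so the shorter arc goes the other way: Δh = 281 − 360 = -79°.
H = 27 + 0.08 × (-79) = 20.68 → 21°
S = 41 + 0.08 × (52 − 41) = 41.88 → 42%
L = 49 + 0.08 × (39 − 49) = 48.2 → 48%

(21, 42, 48)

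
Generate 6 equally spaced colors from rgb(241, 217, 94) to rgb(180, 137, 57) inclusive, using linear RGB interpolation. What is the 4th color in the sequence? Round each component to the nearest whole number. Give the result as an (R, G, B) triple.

With 6 swatches and endpoints inclusive, swatch 4 sits at t = (4 − 1)/(6 − 1) = 3/5 ≈ 0.6.
R = 241 + 0.6 × (180 − 241) = 204.4 → 204
G = 217 + 0.6 × (137 − 217) = 169 → 169
B = 94 + 0.6 × (57 − 94) = 71.8 → 72

(204, 169, 72)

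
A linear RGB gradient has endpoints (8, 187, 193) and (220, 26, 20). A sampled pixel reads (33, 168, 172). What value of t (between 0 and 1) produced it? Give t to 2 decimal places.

Invert the lerp on the R channel (largest span, 212): t = (33 − 8) / (220 − 8) = 25/212 = 0.11792.
Check on G: (168 − 187)/(26 − 187) = 0.118 ✓

0.12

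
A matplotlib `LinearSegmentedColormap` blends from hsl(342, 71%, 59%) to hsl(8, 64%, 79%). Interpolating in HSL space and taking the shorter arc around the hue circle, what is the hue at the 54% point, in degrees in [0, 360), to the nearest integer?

Hue: 8 − 342 = -334°, but |-334| > 180 so the shorter arc goes the other way: Δh = -334 + 360 = 26°.
H = 342 + 0.54 × (26) = 356.04 → 356°

356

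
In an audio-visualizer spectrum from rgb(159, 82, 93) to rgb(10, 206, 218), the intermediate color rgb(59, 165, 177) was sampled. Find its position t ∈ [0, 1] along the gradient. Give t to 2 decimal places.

0.67

Invert the lerp on the R channel (largest span, 149): t = (59 − 159) / (10 − 159) = -100/-149 = 0.67114.
Check on G: (165 − 82)/(206 − 82) = 0.6694 ✓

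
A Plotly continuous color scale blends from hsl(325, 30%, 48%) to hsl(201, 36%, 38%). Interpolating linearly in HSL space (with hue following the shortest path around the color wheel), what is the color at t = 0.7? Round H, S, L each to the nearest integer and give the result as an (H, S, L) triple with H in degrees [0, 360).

Hue arc: Δh = 201 − 325 = -124° (|Δh| ≤ 180, already the shorter path).
H = 325 + 0.7 × (-124) = 238.2 → 238°
S = 30 + 0.7 × (36 − 30) = 34.2 → 34%
L = 48 + 0.7 × (38 − 48) = 41 → 41%

(238, 34, 41)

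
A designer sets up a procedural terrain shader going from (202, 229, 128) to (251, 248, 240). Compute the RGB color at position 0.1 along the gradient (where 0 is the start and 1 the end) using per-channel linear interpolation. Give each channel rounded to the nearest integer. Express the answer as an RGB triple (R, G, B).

(207, 231, 139)

R = 202 + 0.1 × (251 − 202) = 202 + 0.1 × 49 = 206.9 → 207
G = 229 + 0.1 × (248 − 229) = 229 + 0.1 × 19 = 230.9 → 231
B = 128 + 0.1 × (240 − 128) = 128 + 0.1 × 112 = 139.2 → 139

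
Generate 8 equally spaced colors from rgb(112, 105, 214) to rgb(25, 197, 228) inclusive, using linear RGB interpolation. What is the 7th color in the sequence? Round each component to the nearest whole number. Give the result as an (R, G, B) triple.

(37, 184, 226)

With 8 swatches and endpoints inclusive, swatch 7 sits at t = (7 − 1)/(8 − 1) = 6/7 ≈ 0.8571.
R = 112 + 0.8571 × (25 − 112) = 37.432 → 37
G = 105 + 0.8571 × (197 − 105) = 183.853 → 184
B = 214 + 0.8571 × (228 − 214) = 225.999 → 226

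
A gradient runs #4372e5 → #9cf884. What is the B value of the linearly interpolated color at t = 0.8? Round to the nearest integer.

B₁ = 229 (from #4372e5), B₂ = 132 (from #9cf884).
B = 229 + 0.8 × (132 − 229) = 151.4 → 151

151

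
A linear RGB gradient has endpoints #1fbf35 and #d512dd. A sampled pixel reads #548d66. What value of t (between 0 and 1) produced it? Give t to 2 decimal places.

0.29

Invert the lerp on the R channel (largest span, 182): t = (84 − 31) / (213 − 31) = 53/182 = 0.29121.
Check on G: (141 − 191)/(18 − 191) = 0.289 ✓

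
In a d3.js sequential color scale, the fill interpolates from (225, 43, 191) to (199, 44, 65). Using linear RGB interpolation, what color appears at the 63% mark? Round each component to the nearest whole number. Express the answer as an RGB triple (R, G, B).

63% corresponds to t = 0.63.
R = 225 + 0.63 × (199 − 225) = 225 + 0.63 × -26 = 208.62 → 209
G = 43 + 0.63 × (44 − 43) = 43 + 0.63 × 1 = 43.63 → 44
B = 191 + 0.63 × (65 − 191) = 191 + 0.63 × -126 = 111.62 → 112
So the blended color is (209, 44, 112), about #d12c70.

(209, 44, 112)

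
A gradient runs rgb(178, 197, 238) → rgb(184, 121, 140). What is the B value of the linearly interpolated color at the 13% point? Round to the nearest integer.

225

B = 238 + 0.13 × (140 − 238) = 225.26 → 225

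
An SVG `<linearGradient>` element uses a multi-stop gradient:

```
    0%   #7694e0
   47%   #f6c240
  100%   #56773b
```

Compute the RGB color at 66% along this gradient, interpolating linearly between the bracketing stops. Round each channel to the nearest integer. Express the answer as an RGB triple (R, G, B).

(189, 167, 62)

66% lies between the 47% and 100% stops, so the local fraction is t = (66 − 47)/(100 − 47) = 19/53 ≈ 0.3585.
#f6c240 → (246, 194, 64); #56773b → (86, 119, 59).
R = 246 + 0.3585 × (86 − 246) = 188.64 → 189
G = 194 + 0.3585 × (119 − 194) = 167.113 → 167
B = 64 + 0.3585 × (59 − 64) = 62.208 → 62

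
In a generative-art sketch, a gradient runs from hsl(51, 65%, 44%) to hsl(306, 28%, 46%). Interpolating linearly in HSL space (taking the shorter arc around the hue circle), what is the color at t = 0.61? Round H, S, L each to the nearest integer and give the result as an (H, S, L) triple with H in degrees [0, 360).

Hue: 306 − 51 = 255°, but |255| > 180 so the shorter arc goes the other way: Δh = 255 − 360 = -105°.
H = 51 + 0.61 × (-105) = -13.05 → -13 → -13 mod 360 = 347°
S = 65 + 0.61 × (28 − 65) = 42.43 → 42%
L = 44 + 0.61 × (46 − 44) = 45.22 → 45%

(347, 42, 45)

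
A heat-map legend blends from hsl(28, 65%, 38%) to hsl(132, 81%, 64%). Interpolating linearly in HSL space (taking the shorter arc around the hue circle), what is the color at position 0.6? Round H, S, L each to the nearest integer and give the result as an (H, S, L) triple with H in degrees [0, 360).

(90, 75, 54)

Hue arc: Δh = 132 − 28 = 104° (|Δh| ≤ 180, already the shorter path).
H = 28 + 0.6 × (104) = 90.4 → 90°
S = 65 + 0.6 × (81 − 65) = 74.6 → 75%
L = 38 + 0.6 × (64 − 38) = 53.6 → 54%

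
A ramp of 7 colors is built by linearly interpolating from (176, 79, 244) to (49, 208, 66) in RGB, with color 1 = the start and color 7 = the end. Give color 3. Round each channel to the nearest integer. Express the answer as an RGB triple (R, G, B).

With 7 swatches and endpoints inclusive, swatch 3 sits at t = (3 − 1)/(7 − 1) = 2/6 ≈ 0.3333.
R = 176 + 0.3333 × (49 − 176) = 133.671 → 134
G = 79 + 0.3333 × (208 − 79) = 121.996 → 122
B = 244 + 0.3333 × (66 − 244) = 184.673 → 185

(134, 122, 185)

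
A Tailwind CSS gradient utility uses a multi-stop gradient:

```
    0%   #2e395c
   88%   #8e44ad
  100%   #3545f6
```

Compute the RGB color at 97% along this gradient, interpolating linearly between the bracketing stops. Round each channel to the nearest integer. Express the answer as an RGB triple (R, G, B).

(75, 69, 228)

97% lies between the 88% and 100% stops, so the local fraction is t = (97 − 88)/(100 − 88) = 9/12 ≈ 0.75.
#8e44ad → (142, 68, 173); #3545f6 → (53, 69, 246).
R = 142 + 0.75 × (53 − 142) = 75.25 → 75
G = 68 + 0.75 × (69 − 68) = 68.75 → 69
B = 173 + 0.75 × (246 − 173) = 227.75 → 228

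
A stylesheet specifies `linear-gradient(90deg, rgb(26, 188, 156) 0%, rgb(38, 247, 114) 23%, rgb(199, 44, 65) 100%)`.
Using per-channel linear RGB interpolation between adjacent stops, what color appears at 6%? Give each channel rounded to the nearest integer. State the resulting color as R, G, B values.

6% lies between the 0% and 23% stops, so the local fraction is t = (6 − 0)/(23 − 0) = 6/23 ≈ 0.2609.
R = 26 + 0.2609 × (38 − 26) = 29.131 → 29
G = 188 + 0.2609 × (247 − 188) = 203.393 → 203
B = 156 + 0.2609 × (114 − 156) = 145.042 → 145

(29, 203, 145)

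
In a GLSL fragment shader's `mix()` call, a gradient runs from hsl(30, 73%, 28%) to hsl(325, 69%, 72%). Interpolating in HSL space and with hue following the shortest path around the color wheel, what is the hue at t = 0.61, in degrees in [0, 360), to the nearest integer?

350

Hue: 325 − 30 = 295°, but |295| > 180 so the shorter arc goes the other way: Δh = 295 − 360 = -65°.
H = 30 + 0.61 × (-65) = -9.65 → -10 → -10 mod 360 = 350°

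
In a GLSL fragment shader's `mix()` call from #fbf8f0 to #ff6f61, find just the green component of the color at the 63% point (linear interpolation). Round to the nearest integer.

162

G₁ = 248 (from #fbf8f0), G₂ = 111 (from #ff6f61).
G = 248 + 0.63 × (111 − 248) = 161.69 → 162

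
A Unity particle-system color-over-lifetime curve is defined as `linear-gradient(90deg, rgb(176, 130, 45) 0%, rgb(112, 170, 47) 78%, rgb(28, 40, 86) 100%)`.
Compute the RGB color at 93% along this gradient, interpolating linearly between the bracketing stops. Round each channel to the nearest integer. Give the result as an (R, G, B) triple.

93% lies between the 78% and 100% stops, so the local fraction is t = (93 − 78)/(100 − 78) = 15/22 ≈ 0.6818.
R = 112 + 0.6818 × (28 − 112) = 54.729 → 55
G = 170 + 0.6818 × (40 − 170) = 81.366 → 81
B = 47 + 0.6818 × (86 − 47) = 73.59 → 74

(55, 81, 74)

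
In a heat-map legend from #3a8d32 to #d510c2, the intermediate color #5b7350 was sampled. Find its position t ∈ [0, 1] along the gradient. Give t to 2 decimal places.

Invert the lerp on the R channel (largest span, 155): t = (91 − 58) / (213 − 58) = 33/155 = 0.2129.
Check on G: (115 − 141)/(16 − 141) = 0.208 ✓

0.21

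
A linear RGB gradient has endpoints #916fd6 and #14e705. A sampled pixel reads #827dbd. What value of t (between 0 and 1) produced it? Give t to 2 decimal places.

Invert the lerp on the B channel (largest span, 209): t = (189 − 214) / (5 − 214) = -25/-209 = 0.11962.
Check on R: (130 − 145)/(20 − 145) = 0.12 ✓

0.12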